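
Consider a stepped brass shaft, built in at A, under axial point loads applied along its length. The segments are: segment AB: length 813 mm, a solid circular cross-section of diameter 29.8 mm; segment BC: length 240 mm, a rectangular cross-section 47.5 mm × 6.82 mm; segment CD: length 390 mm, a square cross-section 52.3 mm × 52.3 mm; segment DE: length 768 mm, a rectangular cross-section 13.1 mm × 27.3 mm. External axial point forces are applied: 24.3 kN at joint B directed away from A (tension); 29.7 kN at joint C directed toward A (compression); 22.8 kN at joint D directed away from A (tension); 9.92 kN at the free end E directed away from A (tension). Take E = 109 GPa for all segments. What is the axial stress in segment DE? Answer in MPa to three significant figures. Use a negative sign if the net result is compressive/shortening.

Internal axial forces (sectioning from the free end, tension +): N_DE = 9.92 kN, N_CD = 32.72 kN, N_BC = 3.02 kN, N_AB = 27.32 kN.
A_DE = 357.6 mm².
σ_DE = N_DE/A_DE = 9920/357.6 = 27.74 MPa.

27.7 MPa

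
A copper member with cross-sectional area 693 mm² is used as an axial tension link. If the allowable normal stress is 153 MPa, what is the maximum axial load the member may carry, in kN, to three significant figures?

P_max = σ_allow · A = 153 · 693 = 106000 N = 106 kN.

106 kN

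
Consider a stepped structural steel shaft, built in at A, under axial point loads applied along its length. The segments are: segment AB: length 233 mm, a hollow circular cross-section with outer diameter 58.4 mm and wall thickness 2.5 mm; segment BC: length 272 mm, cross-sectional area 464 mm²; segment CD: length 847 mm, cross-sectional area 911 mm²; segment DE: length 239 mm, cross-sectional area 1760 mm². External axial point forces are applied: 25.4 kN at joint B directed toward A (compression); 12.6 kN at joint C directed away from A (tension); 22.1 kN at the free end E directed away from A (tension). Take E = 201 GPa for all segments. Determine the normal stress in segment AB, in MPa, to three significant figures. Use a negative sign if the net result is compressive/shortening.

Internal axial forces (sectioning from the free end, tension +): N_DE = 22.1 kN, N_CD = 22.1 kN, N_BC = 34.7 kN, N_AB = 9.3 kN.
A_AB = 439 mm².
σ_AB = N_AB/A_AB = 9300/439 = 21.18 MPa.

21.2 MPa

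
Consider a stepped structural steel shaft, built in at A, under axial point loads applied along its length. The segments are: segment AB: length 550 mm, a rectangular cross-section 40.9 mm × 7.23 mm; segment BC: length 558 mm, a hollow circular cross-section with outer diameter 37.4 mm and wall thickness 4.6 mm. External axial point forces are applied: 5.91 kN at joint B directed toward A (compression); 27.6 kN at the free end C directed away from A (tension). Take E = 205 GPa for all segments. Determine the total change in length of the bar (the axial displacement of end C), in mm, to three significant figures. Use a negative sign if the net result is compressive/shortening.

Internal axial forces (sectioning from the free end, tension +): N_BC = 27.6 kN, N_AB = 21.69 kN.
A_AB = 295.7 mm².
A_BC = 474 mm².
δ_AB = 21690·550/(295.7·205000) = 0.1968 mm
δ_BC = 27600·558/(474·205000) = 0.1585 mm
δ = Σδ_i = 0.3553 mm.

0.355 mm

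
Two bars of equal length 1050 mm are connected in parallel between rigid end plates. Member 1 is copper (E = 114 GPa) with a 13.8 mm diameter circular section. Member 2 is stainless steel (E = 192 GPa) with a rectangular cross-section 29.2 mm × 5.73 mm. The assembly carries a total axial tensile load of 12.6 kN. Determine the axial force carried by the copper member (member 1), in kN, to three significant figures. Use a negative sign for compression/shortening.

A_1 = 149.6 mm².
A_2 = 167.3 mm².
Equal strain + equilibrium ⇒ each member carries load in proportion to AE: A₁E₁ = 17050000 N, A₂E₂ = 32120000 N, ΣAE = 49180000 N.
F₁ = P·A₁E₁/ΣAE = 12600·17050000/49180000 = 4369 N.

4.37 kN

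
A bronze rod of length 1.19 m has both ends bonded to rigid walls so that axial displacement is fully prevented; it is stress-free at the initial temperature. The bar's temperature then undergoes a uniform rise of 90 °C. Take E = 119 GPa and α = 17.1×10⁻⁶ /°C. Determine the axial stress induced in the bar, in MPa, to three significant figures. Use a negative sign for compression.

-183 MPa

Free thermal expansion αLΔT = 17.1e-6 · 1190 · 90 = 1.831 mm.
The walls impose strain ε = −(1.831)/1190 = -1.5390e-03; σ = Eε = 119000 · -1.5390e-03 = -183.1 MPa.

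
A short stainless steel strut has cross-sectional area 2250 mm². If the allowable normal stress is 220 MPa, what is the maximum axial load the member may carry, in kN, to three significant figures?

P_max = σ_allow · A = 220 · 2250 = 495000 N = 495 kN.

495 kN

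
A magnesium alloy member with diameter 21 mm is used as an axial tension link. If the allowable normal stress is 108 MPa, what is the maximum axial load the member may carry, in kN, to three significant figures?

37.4 kN

A = 346.4 mm².
P_max = σ_allow · A = 108 · 346.4 = 37410 N = 37.41 kN.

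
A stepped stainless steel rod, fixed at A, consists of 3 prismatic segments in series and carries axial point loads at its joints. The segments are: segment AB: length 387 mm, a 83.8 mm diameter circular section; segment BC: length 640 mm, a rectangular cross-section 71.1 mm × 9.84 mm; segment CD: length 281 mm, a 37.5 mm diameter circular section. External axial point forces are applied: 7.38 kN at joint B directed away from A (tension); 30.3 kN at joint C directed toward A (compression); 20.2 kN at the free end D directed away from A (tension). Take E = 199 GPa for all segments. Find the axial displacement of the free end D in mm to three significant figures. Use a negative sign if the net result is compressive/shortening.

-0.0216 mm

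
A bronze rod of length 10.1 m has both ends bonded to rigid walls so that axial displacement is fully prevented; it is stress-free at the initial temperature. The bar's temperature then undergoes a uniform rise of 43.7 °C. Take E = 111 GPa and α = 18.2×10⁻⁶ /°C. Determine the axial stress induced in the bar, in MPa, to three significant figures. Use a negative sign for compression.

Free thermal expansion αLΔT = 18.2e-6 · 10100 · 43.7 = 8.033 mm.
The walls impose strain ε = −(8.033)/10100 = -7.9534e-04; σ = Eε = 111000 · -7.9534e-04 = -88.28 MPa.

-88.3 MPa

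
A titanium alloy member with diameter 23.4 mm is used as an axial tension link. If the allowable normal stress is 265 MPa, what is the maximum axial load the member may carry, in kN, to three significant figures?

A = 430.1 mm².
P_max = σ_allow · A = 265 · 430.1 = 114000 N = 114 kN.

114 kN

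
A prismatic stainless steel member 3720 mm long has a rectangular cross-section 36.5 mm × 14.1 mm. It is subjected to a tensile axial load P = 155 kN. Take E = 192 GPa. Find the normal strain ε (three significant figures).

0.00157

A = 514.6 mm².
σ = N/A = 301.2 MPa; ε = σ/E = 301.2/192000 = 1.569e-03.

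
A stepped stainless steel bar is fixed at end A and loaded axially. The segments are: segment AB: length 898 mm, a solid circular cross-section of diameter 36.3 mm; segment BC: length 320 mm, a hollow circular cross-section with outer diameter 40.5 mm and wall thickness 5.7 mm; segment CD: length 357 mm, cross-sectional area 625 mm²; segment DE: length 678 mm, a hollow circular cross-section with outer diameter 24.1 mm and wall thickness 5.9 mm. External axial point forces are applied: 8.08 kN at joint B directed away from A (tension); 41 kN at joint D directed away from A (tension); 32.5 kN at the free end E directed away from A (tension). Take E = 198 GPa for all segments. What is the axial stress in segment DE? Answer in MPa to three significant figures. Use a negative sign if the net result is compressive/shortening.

96.3 MPa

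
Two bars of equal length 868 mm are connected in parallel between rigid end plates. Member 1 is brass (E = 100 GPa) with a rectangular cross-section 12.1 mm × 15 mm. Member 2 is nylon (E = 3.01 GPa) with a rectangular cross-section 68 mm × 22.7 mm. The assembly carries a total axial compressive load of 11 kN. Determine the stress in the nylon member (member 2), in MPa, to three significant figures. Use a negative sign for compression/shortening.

A_1 = 181.5 mm².
A_2 = 1544 mm².
Equal strain + equilibrium ⇒ each member carries load in proportion to AE: A₁E₁ = 18150000 N, A₂E₂ = 4646000 N, ΣAE = 22800000 N.
σ₂ = P·E₂/ΣAE = -11000·3010/22800000 = -1.452 MPa.

-1.45 MPa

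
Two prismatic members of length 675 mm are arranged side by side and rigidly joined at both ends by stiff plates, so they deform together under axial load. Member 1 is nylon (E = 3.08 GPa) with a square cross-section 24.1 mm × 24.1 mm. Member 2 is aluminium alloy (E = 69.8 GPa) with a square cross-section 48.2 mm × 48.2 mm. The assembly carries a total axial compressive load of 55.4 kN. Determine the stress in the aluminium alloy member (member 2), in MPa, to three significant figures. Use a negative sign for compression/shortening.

A_1 = 580.8 mm².
A_2 = 2323 mm².
Equal strain + equilibrium ⇒ each member carries load in proportion to AE: A₁E₁ = 1789000 N, A₂E₂ = 162200000 N, ΣAE = 164000000 N.
σ₂ = P·E₂/ΣAE = -55400·69800/164000000 = -23.59 MPa.

-23.6 MPa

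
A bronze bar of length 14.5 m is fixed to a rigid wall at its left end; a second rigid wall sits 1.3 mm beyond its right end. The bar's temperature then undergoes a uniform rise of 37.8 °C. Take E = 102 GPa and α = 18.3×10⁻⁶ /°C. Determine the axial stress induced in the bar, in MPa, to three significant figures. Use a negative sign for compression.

Free thermal expansion αLΔT = 18.3e-6 · 14500 · 37.8 = 10.03 mm.
The walls engage after the gap closes; constrained expansion = 10.03 − 1.3 = 8.73 mm.
The walls impose strain ε = −(8.73)/14500 = -6.0208e-04; σ = Eε = 102000 · -6.0208e-04 = -61.41 MPa.

-61.4 MPa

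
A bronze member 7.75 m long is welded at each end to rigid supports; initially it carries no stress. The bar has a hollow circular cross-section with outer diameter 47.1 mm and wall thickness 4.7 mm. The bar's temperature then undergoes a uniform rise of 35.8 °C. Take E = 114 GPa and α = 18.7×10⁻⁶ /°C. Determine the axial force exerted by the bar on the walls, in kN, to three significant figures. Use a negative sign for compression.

Free thermal expansion αLΔT = 18.7e-6 · 7750 · 35.8 = 5.188 mm.
The walls impose strain ε = −(5.188)/7750 = -6.6946e-04; σ = Eε = 114000 · -6.6946e-04 = -76.32 MPa.
Wall reaction R = σ·A = -76.32·626.1 = -47780 N = -47.78 kN.

-47.8 kN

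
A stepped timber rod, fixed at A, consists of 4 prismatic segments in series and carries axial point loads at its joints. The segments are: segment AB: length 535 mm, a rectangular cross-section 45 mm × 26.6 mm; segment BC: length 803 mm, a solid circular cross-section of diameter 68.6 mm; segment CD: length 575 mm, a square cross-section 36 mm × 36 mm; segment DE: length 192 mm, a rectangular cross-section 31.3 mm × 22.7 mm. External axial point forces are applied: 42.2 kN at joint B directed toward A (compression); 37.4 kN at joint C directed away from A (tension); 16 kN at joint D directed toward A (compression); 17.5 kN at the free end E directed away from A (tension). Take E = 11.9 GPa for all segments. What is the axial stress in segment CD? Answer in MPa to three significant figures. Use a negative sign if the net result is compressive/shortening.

Internal axial forces (sectioning from the free end, tension +): N_DE = 17.5 kN, N_CD = 1.5 kN, N_BC = 38.9 kN, N_AB = -3.3 kN.
A_CD = 1296 mm².
σ_CD = N_CD/A_CD = 1500/1296 = 1.157 MPa.

1.16 MPa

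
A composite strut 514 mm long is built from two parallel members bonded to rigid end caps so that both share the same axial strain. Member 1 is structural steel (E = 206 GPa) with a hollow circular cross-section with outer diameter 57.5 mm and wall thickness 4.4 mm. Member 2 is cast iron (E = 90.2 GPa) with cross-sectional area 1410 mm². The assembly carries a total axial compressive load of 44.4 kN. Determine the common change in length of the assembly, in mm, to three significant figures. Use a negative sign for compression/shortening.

A_1 = 734 mm².
Equal strain + equilibrium ⇒ each member carries load in proportion to AE: A₁E₁ = 151200000 N, A₂E₂ = 127200000 N, ΣAE = 278400000 N.
δ = PL/ΣAE = -44400·514/278400000 = -0.08198 mm.

-0.0820 mm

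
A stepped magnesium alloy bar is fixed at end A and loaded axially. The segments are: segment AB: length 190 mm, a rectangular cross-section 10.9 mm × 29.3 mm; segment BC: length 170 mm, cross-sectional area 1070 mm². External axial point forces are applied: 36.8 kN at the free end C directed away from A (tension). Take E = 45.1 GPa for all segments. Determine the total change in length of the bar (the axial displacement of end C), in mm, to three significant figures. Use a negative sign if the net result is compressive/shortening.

Internal axial forces (sectioning from the free end, tension +): N_BC = 36.8 kN, N_AB = 36.8 kN.
A_AB = 319.4 mm².
δ_AB = 36800·190/(319.4·45100) = 0.4854 mm
δ_BC = 36800·170/(1070·45100) = 0.1296 mm
δ = Σδ_i = 0.6151 mm.

0.615 mm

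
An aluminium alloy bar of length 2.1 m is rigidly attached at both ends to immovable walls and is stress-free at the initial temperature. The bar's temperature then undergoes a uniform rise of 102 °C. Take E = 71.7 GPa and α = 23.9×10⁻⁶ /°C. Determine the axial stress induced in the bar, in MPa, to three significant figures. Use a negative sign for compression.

Free thermal expansion αLΔT = 23.9e-6 · 2100 · 102 = 5.119 mm.
The walls impose strain ε = −(5.119)/2100 = -2.4378e-03; σ = Eε = 71700 · -2.4378e-03 = -174.8 MPa.

-175 MPa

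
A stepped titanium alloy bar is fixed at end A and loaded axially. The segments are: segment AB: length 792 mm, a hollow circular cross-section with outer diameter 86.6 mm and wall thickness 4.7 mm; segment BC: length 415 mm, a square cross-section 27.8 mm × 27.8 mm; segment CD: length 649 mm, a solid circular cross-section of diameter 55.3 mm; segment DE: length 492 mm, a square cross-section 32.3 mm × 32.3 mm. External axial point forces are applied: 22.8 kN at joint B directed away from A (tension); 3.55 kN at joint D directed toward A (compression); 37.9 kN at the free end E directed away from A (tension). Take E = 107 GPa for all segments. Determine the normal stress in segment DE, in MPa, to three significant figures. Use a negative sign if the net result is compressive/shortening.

36.3 MPa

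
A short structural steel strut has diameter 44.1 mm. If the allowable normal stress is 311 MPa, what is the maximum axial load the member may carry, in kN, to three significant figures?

A = 1527 mm².
P_max = σ_allow · A = 311 · 1527 = 475000 N = 475 kN.

475 kN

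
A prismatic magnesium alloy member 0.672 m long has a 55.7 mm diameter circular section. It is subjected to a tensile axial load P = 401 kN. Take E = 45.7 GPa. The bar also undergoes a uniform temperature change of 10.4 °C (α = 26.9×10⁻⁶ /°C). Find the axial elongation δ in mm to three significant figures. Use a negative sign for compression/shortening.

A = 2437 mm².
δ_mech = NL/(AE) = 401000·672/(2437·45700) = 2.42 mm.
δ_thermal = αLΔT = 26.9e-6·672·10.4 = 0.188 mm.
δ = δ_mech + δ_thermal = 2.608 mm.

2.61 mm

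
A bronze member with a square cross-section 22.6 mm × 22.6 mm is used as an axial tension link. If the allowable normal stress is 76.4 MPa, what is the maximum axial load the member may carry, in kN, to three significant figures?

A = 510.8 mm².
P_max = σ_allow · A = 76.4 · 510.8 = 39020 N = 39.02 kN.

39.0 kN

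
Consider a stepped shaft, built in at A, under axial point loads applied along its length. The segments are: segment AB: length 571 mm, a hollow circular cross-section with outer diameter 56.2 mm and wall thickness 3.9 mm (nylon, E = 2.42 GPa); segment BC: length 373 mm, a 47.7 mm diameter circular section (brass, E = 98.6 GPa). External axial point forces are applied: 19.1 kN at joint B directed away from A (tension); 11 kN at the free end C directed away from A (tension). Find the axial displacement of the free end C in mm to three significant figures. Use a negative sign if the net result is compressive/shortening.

11.1 mm

Internal axial forces (sectioning from the free end, tension +): N_BC = 11 kN, N_AB = 30.1 kN.
A_AB = 640.8 mm².
A_BC = 1787 mm².
δ_AB = 30100·571/(640.8·2420) = 11.08 mm
δ_BC = 11000·373/(1787·98600) = 0.02329 mm
δ = Σδ_i = 11.11 mm.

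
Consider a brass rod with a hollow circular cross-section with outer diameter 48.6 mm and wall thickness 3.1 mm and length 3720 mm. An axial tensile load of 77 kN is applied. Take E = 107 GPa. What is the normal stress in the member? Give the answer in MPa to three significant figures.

A = 443.1 mm².
σ = N/A = 77000/443.1 = 173.8 MPa.

174 MPa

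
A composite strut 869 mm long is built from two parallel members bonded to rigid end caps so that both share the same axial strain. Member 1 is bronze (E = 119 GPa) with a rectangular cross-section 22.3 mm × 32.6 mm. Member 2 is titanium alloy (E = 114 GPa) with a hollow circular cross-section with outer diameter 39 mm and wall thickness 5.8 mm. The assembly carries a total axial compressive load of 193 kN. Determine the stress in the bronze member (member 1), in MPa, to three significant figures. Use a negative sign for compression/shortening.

A_1 = 727 mm².
A_2 = 604.9 mm².
Equal strain + equilibrium ⇒ each member carries load in proportion to AE: A₁E₁ = 86510000 N, A₂E₂ = 68960000 N, ΣAE = 155500000 N.
σ₁ = P·E₁/ΣAE = -193000·119000/155500000 = -147.7 MPa.

-148 MPa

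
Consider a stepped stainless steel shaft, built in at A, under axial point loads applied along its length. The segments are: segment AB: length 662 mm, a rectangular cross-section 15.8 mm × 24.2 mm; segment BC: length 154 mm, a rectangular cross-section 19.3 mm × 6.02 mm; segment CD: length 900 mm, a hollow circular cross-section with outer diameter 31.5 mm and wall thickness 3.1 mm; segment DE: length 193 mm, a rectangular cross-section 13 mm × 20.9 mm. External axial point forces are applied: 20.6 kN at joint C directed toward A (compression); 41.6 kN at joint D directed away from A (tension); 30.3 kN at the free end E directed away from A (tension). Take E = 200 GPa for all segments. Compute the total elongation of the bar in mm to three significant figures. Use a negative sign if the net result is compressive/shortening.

2.06 mm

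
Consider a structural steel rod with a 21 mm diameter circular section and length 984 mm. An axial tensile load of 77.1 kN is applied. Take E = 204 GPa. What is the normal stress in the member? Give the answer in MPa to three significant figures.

223 MPa

A = 346.4 mm².
σ = N/A = 77100/346.4 = 222.6 MPa.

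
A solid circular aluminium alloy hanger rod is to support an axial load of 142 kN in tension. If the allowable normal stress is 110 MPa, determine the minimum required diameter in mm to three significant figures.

40.5 mm

Required area A ≥ P/σ_allow = 142000/110 = 1291 mm².
For a solid circular section, d ≥ √(4A/π) = 40.54 mm.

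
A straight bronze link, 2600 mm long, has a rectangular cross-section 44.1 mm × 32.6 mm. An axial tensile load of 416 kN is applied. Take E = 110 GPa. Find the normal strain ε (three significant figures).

0.00263

A = 1438 mm².
σ = N/A = 289.4 MPa; ε = σ/E = 289.4/110000 = 2.631e-03.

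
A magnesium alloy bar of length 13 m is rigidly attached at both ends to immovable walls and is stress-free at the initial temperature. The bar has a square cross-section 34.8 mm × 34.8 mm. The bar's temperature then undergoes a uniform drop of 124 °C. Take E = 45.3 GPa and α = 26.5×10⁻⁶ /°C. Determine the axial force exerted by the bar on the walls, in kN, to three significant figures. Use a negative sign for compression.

Free thermal expansion αLΔT = 26.5e-6 · 13000 · -124 = -42.72 mm.
The walls impose strain ε = −(-42.72)/13000 = 3.2860e-03; σ = Eε = 45300 · 3.2860e-03 = 148.9 MPa.
Wall reaction R = σ·A = 148.9·1211 = 180300 N = 180.3 kN.

180 kN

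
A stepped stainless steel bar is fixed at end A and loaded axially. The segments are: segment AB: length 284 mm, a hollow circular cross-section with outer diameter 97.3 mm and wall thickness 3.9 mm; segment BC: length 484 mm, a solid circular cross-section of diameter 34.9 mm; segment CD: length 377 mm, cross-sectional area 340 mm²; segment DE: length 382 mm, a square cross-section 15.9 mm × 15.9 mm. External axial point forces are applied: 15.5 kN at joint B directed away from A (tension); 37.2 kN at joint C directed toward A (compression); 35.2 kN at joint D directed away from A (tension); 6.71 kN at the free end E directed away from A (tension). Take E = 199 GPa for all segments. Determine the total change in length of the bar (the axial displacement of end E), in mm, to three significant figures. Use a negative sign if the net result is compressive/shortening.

0.322 mm

Internal axial forces (sectioning from the free end, tension +): N_DE = 6.71 kN, N_CD = 41.91 kN, N_BC = 4.71 kN, N_AB = 20.21 kN.
A_AB = 1144 mm².
A_BC = 956.6 mm².
A_DE = 252.8 mm².
δ_AB = 20210·284/(1144·199000) = 0.0252 mm
δ_BC = 4710·484/(956.6·199000) = 0.01197 mm
δ_CD = 41910·377/(340·199000) = 0.2335 mm
δ_DE = 6710·382/(252.8·199000) = 0.05095 mm
δ = Σδ_i = 0.3216 mm.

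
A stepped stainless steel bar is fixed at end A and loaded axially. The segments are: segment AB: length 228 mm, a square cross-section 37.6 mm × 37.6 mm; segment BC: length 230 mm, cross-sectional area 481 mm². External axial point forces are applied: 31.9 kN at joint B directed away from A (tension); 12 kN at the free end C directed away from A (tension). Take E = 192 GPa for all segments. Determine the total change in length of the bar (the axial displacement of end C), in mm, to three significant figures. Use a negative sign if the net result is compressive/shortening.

0.0668 mm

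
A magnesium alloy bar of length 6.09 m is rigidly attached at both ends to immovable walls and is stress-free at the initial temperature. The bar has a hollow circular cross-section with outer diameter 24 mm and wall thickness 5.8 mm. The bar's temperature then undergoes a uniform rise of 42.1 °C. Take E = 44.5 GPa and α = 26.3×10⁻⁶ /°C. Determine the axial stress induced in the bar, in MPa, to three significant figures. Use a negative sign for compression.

-49.3 MPa

Free thermal expansion αLΔT = 26.3e-6 · 6090 · 42.1 = 6.743 mm.
The walls impose strain ε = −(6.743)/6090 = -1.1072e-03; σ = Eε = 44500 · -1.1072e-03 = -49.27 MPa.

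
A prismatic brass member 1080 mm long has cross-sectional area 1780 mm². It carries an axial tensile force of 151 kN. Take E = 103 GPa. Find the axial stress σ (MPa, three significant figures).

84.8 MPa

σ = N/A = 151000/1780 = 84.83 MPa.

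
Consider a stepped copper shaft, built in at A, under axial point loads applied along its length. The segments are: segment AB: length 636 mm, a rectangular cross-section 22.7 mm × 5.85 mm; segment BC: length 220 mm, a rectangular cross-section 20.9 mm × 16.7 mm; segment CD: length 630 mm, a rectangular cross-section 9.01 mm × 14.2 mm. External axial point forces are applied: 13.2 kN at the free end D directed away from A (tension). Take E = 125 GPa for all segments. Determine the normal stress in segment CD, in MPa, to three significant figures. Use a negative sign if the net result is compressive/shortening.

Internal axial forces (sectioning from the free end, tension +): N_CD = 13.2 kN, N_BC = 13.2 kN, N_AB = 13.2 kN.
A_CD = 127.9 mm².
σ_CD = N_CD/A_CD = 13200/127.9 = 103.2 MPa.

103 MPa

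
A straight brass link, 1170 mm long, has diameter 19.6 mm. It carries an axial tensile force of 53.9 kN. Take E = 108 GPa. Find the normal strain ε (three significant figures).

0.00165

A = 301.7 mm².
σ = N/A = 178.6 MPa; ε = σ/E = 178.6/108000 = 1.654e-03.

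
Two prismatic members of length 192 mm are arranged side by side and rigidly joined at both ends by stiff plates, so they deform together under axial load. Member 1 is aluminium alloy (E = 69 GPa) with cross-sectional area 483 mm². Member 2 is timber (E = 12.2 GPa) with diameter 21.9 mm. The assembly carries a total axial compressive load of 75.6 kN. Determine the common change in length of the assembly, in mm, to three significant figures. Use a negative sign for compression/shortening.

-0.383 mm

A_2 = 376.7 mm².
Equal strain + equilibrium ⇒ each member carries load in proportion to AE: A₁E₁ = 33330000 N, A₂E₂ = 4596000 N, ΣAE = 37920000 N.
δ = PL/ΣAE = -75600·192/37920000 = -0.3828 mm.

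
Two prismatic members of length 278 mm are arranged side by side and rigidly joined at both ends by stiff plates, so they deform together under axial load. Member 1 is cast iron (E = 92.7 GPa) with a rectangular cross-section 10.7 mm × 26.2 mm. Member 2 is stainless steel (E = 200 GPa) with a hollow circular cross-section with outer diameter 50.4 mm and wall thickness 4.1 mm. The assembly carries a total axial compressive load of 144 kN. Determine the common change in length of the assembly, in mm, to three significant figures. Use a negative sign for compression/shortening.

-0.276 mm

A_1 = 280.3 mm².
A_2 = 596.4 mm².
Equal strain + equilibrium ⇒ each member carries load in proportion to AE: A₁E₁ = 25990000 N, A₂E₂ = 119300000 N, ΣAE = 145300000 N.
δ = PL/ΣAE = -144000·278/145300000 = -0.2756 mm.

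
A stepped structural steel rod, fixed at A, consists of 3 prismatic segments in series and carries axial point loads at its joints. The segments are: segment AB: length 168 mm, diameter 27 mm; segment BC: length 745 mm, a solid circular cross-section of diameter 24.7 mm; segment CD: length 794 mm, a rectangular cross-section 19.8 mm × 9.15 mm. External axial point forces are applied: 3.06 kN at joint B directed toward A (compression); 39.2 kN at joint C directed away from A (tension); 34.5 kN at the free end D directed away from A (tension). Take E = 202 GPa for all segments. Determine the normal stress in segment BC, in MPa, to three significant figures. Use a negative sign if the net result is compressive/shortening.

154 MPa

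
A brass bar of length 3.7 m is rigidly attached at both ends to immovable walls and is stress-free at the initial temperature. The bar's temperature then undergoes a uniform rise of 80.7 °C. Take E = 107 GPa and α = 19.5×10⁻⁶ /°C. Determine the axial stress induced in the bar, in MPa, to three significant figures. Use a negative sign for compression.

Free thermal expansion αLΔT = 19.5e-6 · 3700 · 80.7 = 5.823 mm.
The walls impose strain ε = −(5.823)/3700 = -1.5736e-03; σ = Eε = 107000 · -1.5736e-03 = -168.4 MPa.

-168 MPa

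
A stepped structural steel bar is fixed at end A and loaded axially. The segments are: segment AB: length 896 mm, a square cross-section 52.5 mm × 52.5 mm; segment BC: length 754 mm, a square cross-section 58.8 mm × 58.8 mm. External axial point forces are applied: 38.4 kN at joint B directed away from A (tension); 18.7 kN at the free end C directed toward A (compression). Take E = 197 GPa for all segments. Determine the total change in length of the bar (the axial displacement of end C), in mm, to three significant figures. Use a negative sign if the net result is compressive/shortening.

0.0118 mm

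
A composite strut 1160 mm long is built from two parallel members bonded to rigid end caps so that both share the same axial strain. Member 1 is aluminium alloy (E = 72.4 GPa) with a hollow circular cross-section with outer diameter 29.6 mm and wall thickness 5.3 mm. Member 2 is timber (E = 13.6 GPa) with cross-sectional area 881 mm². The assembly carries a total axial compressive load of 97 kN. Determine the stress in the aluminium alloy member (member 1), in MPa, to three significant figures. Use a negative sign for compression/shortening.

-170 MPa

A_1 = 404.6 mm².
Equal strain + equilibrium ⇒ each member carries load in proportion to AE: A₁E₁ = 29290000 N, A₂E₂ = 11980000 N, ΣAE = 41280000 N.
σ₁ = P·E₁/ΣAE = -97000·72400/41280000 = -170.1 MPa.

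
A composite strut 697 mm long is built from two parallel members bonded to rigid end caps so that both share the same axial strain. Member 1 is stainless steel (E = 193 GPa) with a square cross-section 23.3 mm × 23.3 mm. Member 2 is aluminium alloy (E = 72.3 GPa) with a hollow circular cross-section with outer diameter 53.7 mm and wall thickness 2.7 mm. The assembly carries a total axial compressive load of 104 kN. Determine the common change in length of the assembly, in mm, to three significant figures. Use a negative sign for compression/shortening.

A_1 = 542.9 mm².
A_2 = 432.6 mm².
Equal strain + equilibrium ⇒ each member carries load in proportion to AE: A₁E₁ = 104800000 N, A₂E₂ = 31280000 N, ΣAE = 136100000 N.
δ = PL/ΣAE = -104000·697/136100000 = -0.5328 mm.

-0.533 mm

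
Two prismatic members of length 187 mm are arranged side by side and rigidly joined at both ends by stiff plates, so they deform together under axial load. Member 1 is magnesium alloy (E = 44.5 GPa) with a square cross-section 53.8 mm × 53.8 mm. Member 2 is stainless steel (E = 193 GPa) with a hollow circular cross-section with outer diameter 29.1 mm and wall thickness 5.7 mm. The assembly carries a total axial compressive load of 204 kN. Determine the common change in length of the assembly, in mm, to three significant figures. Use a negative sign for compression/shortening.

-0.182 mm

A_1 = 2894 mm².
A_2 = 419 mm².
Equal strain + equilibrium ⇒ each member carries load in proportion to AE: A₁E₁ = 128800000 N, A₂E₂ = 80870000 N, ΣAE = 209700000 N.
δ = PL/ΣAE = -204000·187/209700000 = -0.1819 mm.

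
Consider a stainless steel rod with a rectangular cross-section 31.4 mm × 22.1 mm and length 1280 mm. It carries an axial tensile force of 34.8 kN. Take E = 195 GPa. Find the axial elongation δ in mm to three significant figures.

0.329 mm

A = 693.9 mm².
δ_mech = NL/(AE) = 34800·1280/(693.9·195000) = 0.3292 mm.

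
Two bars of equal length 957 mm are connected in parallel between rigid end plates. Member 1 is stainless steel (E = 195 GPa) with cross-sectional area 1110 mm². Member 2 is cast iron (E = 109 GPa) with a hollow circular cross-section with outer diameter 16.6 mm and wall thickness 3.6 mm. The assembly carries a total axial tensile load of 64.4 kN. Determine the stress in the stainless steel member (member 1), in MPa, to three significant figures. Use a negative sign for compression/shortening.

54.0 MPa

A_2 = 147 mm².
Equal strain + equilibrium ⇒ each member carries load in proportion to AE: A₁E₁ = 216400000 N, A₂E₂ = 16030000 N, ΣAE = 232500000 N.
σ₁ = P·E₁/ΣAE = 64400·195000/232500000 = 54.02 MPa.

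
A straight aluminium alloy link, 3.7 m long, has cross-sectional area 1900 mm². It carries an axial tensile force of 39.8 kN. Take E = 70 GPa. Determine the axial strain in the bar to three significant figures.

2.99e-04

σ = N/A = 20.95 MPa; ε = σ/E = 20.95/70000 = 2.992e-04.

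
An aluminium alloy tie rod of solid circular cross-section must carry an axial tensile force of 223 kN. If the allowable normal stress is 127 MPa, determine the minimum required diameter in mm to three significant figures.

47.3 mm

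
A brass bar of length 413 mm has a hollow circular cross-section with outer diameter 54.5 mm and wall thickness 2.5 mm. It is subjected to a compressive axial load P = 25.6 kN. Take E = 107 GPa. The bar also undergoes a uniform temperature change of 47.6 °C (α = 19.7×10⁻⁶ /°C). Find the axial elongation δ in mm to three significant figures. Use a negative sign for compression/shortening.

A = 408.4 mm².
δ_mech = NL/(AE) = -25600·413/(408.4·107000) = -0.2419 mm.
δ_thermal = αLΔT = 19.7e-6·413·47.6 = 0.3873 mm.
δ = δ_mech + δ_thermal = 0.1453 mm.

0.145 mm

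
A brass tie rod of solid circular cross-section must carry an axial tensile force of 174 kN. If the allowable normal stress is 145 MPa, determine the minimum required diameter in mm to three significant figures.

39.1 mm

Required area A ≥ P/σ_allow = 174000/145 = 1200 mm².
For a solid circular section, d ≥ √(4A/π) = 39.09 mm.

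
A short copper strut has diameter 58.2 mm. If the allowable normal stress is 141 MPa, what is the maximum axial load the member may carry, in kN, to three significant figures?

375 kN

A = 2660 mm².
P_max = σ_allow · A = 141 · 2660 = 375100 N = 375.1 kN.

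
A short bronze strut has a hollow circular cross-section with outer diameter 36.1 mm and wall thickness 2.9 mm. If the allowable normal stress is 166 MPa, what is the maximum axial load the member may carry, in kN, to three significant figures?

50.2 kN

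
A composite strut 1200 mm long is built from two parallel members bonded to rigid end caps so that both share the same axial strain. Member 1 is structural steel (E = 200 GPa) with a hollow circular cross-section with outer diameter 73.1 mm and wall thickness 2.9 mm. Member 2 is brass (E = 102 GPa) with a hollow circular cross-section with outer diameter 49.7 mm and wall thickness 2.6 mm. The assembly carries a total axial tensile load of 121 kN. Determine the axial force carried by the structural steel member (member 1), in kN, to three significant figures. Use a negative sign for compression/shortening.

A_1 = 639.6 mm².
A_2 = 384.7 mm².
Equal strain + equilibrium ⇒ each member carries load in proportion to AE: A₁E₁ = 127900000 N, A₂E₂ = 39240000 N, ΣAE = 167200000 N.
F₁ = P·A₁E₁/ΣAE = 121000·127900000/167200000 = 92590 N.

92.6 kN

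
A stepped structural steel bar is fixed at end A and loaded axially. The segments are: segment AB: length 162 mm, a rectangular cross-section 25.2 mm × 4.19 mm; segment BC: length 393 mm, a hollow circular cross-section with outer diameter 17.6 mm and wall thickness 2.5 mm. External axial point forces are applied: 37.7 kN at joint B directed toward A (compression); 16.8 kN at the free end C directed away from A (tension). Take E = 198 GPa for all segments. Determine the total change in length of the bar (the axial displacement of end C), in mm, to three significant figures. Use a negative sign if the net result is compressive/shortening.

Internal axial forces (sectioning from the free end, tension +): N_BC = 16.8 kN, N_AB = -20.9 kN.
A_AB = 105.6 mm².
A_BC = 118.6 mm².
δ_AB = -20900·162/(105.6·198000) = -0.162 mm
δ_BC = 16800·393/(118.6·198000) = 0.2812 mm
δ = Σδ_i = 0.1192 mm.

0.119 mm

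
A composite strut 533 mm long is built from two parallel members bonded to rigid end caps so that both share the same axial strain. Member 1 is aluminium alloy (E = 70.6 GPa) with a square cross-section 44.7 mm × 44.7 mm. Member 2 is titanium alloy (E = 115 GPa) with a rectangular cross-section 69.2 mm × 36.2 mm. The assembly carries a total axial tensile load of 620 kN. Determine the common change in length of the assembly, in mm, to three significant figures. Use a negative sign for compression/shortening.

A_1 = 1998 mm².
A_2 = 2505 mm².
Equal strain + equilibrium ⇒ each member carries load in proportion to AE: A₁E₁ = 141100000 N, A₂E₂ = 288100000 N, ΣAE = 429100000 N.
δ = PL/ΣAE = 620000·533/429100000 = 0.77 mm.

0.770 mm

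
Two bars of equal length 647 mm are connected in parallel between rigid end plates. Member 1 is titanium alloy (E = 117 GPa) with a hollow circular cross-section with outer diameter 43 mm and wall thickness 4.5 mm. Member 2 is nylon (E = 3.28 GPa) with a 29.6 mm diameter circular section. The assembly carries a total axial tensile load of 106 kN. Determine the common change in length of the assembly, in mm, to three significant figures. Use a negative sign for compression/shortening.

1.04 mm

A_1 = 544.3 mm².
A_2 = 688.1 mm².
Equal strain + equilibrium ⇒ each member carries load in proportion to AE: A₁E₁ = 63680000 N, A₂E₂ = 2257000 N, ΣAE = 65940000 N.
δ = PL/ΣAE = 106000·647/65940000 = 1.04 mm.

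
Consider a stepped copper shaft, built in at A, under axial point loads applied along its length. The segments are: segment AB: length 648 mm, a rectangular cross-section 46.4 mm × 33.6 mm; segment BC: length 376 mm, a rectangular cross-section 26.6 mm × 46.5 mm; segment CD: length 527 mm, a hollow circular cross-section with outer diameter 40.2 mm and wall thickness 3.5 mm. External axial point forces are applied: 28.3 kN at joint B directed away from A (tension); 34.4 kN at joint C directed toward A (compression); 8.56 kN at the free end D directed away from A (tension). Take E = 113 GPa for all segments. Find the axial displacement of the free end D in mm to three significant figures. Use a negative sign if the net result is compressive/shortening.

0.0385 mm

Internal axial forces (sectioning from the free end, tension +): N_CD = 8.56 kN, N_BC = -25.84 kN, N_AB = 2.46 kN.
A_AB = 1559 mm².
A_BC = 1237 mm².
A_CD = 403.5 mm².
δ_AB = 2460·648/(1559·113000) = 0.009048 mm
δ_BC = -25840·376/(1237·113000) = -0.06951 mm
δ_CD = 8560·527/(403.5·113000) = 0.09893 mm
δ = Σδ_i = 0.03846 mm.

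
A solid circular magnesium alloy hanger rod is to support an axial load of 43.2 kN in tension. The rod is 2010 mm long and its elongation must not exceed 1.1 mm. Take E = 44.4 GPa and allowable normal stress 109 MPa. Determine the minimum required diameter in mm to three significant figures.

Required area A ≥ P/σ_allow = 43200/109 = 396.3 mm².
For a solid circular section, d ≥ √(4A/π) = 22.46 mm.
Elongation limit: A ≥ PL/(Eδ_allow) = 43200·2010/(44400·1.1) = 1778 mm² ⇒ d ≥ 47.58 mm.
The elongation limit governs.

47.6 mm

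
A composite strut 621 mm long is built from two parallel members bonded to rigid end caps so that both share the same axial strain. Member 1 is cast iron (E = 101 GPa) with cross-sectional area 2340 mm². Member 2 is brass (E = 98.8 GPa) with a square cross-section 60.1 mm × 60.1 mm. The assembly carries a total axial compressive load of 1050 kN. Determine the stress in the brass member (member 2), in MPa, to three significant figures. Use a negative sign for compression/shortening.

-175 MPa

A_2 = 3612 mm².
Equal strain + equilibrium ⇒ each member carries load in proportion to AE: A₁E₁ = 236300000 N, A₂E₂ = 356900000 N, ΣAE = 593200000 N.
σ₂ = P·E₂/ΣAE = -1050000·98800/593200000 = -174.9 MPa.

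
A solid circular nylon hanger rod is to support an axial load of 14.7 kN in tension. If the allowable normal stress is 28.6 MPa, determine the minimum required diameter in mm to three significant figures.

Required area A ≥ P/σ_allow = 14700/28.6 = 514 mm².
For a solid circular section, d ≥ √(4A/π) = 25.58 mm.

25.6 mm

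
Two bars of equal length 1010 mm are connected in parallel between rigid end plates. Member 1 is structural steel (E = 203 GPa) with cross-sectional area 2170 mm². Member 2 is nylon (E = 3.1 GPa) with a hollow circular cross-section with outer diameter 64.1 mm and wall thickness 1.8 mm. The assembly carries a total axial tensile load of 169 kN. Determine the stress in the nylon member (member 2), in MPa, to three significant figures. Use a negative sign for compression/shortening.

1.19 MPa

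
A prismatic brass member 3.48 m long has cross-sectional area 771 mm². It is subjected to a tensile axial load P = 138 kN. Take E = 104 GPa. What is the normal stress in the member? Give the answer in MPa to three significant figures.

179 MPa

σ = N/A = 138000/771 = 179 MPa.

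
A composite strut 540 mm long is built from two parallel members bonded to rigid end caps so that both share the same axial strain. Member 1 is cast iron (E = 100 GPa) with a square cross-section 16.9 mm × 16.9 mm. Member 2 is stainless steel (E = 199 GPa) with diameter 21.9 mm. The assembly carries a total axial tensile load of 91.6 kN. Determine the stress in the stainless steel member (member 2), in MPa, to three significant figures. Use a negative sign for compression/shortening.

176 MPa

A_1 = 285.6 mm².
A_2 = 376.7 mm².
Equal strain + equilibrium ⇒ each member carries load in proportion to AE: A₁E₁ = 28560000 N, A₂E₂ = 74960000 N, ΣAE = 103500000 N.
σ₂ = P·E₂/ΣAE = 91600·199000/103500000 = 176.1 MPa.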